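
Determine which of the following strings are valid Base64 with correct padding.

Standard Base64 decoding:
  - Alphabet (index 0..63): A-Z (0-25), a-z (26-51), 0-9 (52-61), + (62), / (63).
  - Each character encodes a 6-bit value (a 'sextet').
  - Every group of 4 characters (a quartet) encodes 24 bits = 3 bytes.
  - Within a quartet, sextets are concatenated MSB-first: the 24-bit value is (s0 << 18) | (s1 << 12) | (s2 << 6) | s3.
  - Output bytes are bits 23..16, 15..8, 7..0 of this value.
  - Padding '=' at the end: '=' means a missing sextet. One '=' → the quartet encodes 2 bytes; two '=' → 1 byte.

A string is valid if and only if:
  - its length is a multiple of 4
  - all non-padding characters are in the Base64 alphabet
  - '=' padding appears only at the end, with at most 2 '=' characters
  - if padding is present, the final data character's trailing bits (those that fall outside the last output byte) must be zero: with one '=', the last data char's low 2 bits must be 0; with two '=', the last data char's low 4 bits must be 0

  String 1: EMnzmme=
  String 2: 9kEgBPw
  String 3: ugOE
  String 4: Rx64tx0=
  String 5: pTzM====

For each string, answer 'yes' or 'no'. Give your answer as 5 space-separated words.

Answer: no no yes yes no

Derivation:
String 1: 'EMnzmme=' → invalid (bad trailing bits)
String 2: '9kEgBPw' → invalid (len=7 not mult of 4)
String 3: 'ugOE' → valid
String 4: 'Rx64tx0=' → valid
String 5: 'pTzM====' → invalid (4 pad chars (max 2))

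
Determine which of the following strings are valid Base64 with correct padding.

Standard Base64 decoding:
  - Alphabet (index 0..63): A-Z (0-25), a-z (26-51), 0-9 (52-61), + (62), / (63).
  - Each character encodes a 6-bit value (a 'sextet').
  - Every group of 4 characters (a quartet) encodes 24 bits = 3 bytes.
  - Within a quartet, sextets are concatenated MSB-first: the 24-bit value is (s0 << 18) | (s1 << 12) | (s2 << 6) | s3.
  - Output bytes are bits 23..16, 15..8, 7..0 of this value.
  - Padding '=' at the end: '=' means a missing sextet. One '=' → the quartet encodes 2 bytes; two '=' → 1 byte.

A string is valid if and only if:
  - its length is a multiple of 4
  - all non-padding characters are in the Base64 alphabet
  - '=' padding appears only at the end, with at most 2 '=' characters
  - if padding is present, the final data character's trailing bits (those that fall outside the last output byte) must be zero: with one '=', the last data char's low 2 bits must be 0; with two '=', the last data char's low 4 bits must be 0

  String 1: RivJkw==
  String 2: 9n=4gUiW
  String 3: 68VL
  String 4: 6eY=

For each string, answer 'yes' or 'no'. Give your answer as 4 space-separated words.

Answer: yes no yes yes

Derivation:
String 1: 'RivJkw==' → valid
String 2: '9n=4gUiW' → invalid (bad char(s): ['=']; '=' in middle)
String 3: '68VL' → valid
String 4: '6eY=' → valid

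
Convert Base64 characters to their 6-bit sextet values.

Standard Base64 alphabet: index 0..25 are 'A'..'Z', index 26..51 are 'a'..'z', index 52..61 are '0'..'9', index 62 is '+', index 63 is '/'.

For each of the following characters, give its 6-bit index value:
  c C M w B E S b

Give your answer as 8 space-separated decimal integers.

'c': a..z range, 26 + ord('c') − ord('a') = 28
'C': A..Z range, ord('C') − ord('A') = 2
'M': A..Z range, ord('M') − ord('A') = 12
'w': a..z range, 26 + ord('w') − ord('a') = 48
'B': A..Z range, ord('B') − ord('A') = 1
'E': A..Z range, ord('E') − ord('A') = 4
'S': A..Z range, ord('S') − ord('A') = 18
'b': a..z range, 26 + ord('b') − ord('a') = 27

Answer: 28 2 12 48 1 4 18 27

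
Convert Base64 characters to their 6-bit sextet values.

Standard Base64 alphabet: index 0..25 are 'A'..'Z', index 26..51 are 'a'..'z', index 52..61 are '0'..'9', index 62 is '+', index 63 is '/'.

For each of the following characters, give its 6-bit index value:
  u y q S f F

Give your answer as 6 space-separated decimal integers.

'u': a..z range, 26 + ord('u') − ord('a') = 46
'y': a..z range, 26 + ord('y') − ord('a') = 50
'q': a..z range, 26 + ord('q') − ord('a') = 42
'S': A..Z range, ord('S') − ord('A') = 18
'f': a..z range, 26 + ord('f') − ord('a') = 31
'F': A..Z range, ord('F') − ord('A') = 5

Answer: 46 50 42 18 31 5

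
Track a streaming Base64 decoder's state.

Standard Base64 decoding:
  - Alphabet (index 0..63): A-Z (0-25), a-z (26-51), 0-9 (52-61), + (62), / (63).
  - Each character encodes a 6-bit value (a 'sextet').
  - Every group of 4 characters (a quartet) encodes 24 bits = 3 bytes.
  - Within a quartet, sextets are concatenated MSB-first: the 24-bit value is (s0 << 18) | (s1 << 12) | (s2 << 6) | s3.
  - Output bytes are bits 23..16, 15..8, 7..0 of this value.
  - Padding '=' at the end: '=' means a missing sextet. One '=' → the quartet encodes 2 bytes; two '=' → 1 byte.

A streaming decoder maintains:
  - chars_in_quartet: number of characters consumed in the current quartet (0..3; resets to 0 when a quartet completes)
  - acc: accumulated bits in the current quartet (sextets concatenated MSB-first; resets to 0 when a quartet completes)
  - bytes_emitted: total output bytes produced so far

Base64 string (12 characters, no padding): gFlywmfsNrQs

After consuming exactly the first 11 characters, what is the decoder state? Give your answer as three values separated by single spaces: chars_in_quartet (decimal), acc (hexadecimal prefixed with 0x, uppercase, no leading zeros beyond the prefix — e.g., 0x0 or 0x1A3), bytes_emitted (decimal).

Answer: 3 0xDAD0 6

Derivation:
After char 0 ('g'=32): chars_in_quartet=1 acc=0x20 bytes_emitted=0
After char 1 ('F'=5): chars_in_quartet=2 acc=0x805 bytes_emitted=0
After char 2 ('l'=37): chars_in_quartet=3 acc=0x20165 bytes_emitted=0
After char 3 ('y'=50): chars_in_quartet=4 acc=0x805972 -> emit 80 59 72, reset; bytes_emitted=3
After char 4 ('w'=48): chars_in_quartet=1 acc=0x30 bytes_emitted=3
After char 5 ('m'=38): chars_in_quartet=2 acc=0xC26 bytes_emitted=3
After char 6 ('f'=31): chars_in_quartet=3 acc=0x3099F bytes_emitted=3
After char 7 ('s'=44): chars_in_quartet=4 acc=0xC267EC -> emit C2 67 EC, reset; bytes_emitted=6
After char 8 ('N'=13): chars_in_quartet=1 acc=0xD bytes_emitted=6
After char 9 ('r'=43): chars_in_quartet=2 acc=0x36B bytes_emitted=6
After char 10 ('Q'=16): chars_in_quartet=3 acc=0xDAD0 bytes_emitted=6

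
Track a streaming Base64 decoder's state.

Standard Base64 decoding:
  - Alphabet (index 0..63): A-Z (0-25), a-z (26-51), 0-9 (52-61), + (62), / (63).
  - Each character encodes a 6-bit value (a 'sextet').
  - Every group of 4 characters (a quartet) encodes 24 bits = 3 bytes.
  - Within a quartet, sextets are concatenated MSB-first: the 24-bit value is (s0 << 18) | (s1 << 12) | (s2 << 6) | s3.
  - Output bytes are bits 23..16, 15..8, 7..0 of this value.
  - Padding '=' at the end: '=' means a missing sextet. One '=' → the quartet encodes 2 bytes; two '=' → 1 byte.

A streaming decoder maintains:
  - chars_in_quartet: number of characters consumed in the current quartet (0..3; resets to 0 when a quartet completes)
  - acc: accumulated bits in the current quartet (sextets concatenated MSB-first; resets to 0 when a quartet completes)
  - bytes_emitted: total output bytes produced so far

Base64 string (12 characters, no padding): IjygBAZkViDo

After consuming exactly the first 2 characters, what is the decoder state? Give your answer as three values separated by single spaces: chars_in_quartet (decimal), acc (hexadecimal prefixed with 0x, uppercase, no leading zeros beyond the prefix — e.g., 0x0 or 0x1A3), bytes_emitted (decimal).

After char 0 ('I'=8): chars_in_quartet=1 acc=0x8 bytes_emitted=0
After char 1 ('j'=35): chars_in_quartet=2 acc=0x223 bytes_emitted=0

Answer: 2 0x223 0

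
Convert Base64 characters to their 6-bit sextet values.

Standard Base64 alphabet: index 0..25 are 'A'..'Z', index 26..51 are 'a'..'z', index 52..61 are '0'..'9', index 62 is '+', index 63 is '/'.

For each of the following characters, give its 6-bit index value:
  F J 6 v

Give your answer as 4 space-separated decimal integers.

'F': A..Z range, ord('F') − ord('A') = 5
'J': A..Z range, ord('J') − ord('A') = 9
'6': 0..9 range, 52 + ord('6') − ord('0') = 58
'v': a..z range, 26 + ord('v') − ord('a') = 47

Answer: 5 9 58 47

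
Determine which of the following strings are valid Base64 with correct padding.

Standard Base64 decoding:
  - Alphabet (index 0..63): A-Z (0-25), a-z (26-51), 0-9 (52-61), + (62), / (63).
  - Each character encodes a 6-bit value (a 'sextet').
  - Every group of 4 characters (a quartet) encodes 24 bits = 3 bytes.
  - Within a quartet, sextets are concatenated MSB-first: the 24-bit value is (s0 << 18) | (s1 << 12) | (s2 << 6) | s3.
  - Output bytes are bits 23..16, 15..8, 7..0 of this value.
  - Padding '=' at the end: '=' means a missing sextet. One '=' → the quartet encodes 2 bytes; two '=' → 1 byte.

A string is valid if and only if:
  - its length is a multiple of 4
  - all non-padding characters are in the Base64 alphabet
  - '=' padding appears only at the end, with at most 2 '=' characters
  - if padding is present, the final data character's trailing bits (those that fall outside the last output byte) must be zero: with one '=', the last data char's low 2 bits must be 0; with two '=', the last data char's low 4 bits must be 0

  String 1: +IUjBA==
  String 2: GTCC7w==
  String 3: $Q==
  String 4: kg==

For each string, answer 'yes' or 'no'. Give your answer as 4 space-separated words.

String 1: '+IUjBA==' → valid
String 2: 'GTCC7w==' → valid
String 3: '$Q==' → invalid (bad char(s): ['$'])
String 4: 'kg==' → valid

Answer: yes yes no yes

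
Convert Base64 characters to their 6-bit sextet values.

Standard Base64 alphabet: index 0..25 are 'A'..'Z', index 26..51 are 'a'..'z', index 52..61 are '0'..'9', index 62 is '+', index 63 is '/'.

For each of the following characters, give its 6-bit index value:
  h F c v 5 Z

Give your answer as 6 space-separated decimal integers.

Answer: 33 5 28 47 57 25

Derivation:
'h': a..z range, 26 + ord('h') − ord('a') = 33
'F': A..Z range, ord('F') − ord('A') = 5
'c': a..z range, 26 + ord('c') − ord('a') = 28
'v': a..z range, 26 + ord('v') − ord('a') = 47
'5': 0..9 range, 52 + ord('5') − ord('0') = 57
'Z': A..Z range, ord('Z') − ord('A') = 25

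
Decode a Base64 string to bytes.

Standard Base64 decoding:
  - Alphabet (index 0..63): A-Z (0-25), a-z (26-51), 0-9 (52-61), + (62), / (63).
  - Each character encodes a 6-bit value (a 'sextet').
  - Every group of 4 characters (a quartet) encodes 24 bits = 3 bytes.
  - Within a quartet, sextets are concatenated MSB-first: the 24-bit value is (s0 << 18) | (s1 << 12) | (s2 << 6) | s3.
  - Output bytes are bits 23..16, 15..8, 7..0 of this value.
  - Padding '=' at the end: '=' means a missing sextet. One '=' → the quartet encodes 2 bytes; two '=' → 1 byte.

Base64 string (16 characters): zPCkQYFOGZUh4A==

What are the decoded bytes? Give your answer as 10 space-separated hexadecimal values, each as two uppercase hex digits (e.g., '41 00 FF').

After char 0 ('z'=51): chars_in_quartet=1 acc=0x33 bytes_emitted=0
After char 1 ('P'=15): chars_in_quartet=2 acc=0xCCF bytes_emitted=0
After char 2 ('C'=2): chars_in_quartet=3 acc=0x333C2 bytes_emitted=0
After char 3 ('k'=36): chars_in_quartet=4 acc=0xCCF0A4 -> emit CC F0 A4, reset; bytes_emitted=3
After char 4 ('Q'=16): chars_in_quartet=1 acc=0x10 bytes_emitted=3
After char 5 ('Y'=24): chars_in_quartet=2 acc=0x418 bytes_emitted=3
After char 6 ('F'=5): chars_in_quartet=3 acc=0x10605 bytes_emitted=3
After char 7 ('O'=14): chars_in_quartet=4 acc=0x41814E -> emit 41 81 4E, reset; bytes_emitted=6
After char 8 ('G'=6): chars_in_quartet=1 acc=0x6 bytes_emitted=6
After char 9 ('Z'=25): chars_in_quartet=2 acc=0x199 bytes_emitted=6
After char 10 ('U'=20): chars_in_quartet=3 acc=0x6654 bytes_emitted=6
After char 11 ('h'=33): chars_in_quartet=4 acc=0x199521 -> emit 19 95 21, reset; bytes_emitted=9
After char 12 ('4'=56): chars_in_quartet=1 acc=0x38 bytes_emitted=9
After char 13 ('A'=0): chars_in_quartet=2 acc=0xE00 bytes_emitted=9
Padding '==': partial quartet acc=0xE00 -> emit E0; bytes_emitted=10

Answer: CC F0 A4 41 81 4E 19 95 21 E0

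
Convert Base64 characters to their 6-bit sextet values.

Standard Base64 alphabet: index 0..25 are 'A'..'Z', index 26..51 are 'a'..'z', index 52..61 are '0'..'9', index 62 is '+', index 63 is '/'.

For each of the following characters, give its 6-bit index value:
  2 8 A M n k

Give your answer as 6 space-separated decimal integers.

'2': 0..9 range, 52 + ord('2') − ord('0') = 54
'8': 0..9 range, 52 + ord('8') − ord('0') = 60
'A': A..Z range, ord('A') − ord('A') = 0
'M': A..Z range, ord('M') − ord('A') = 12
'n': a..z range, 26 + ord('n') − ord('a') = 39
'k': a..z range, 26 + ord('k') − ord('a') = 36

Answer: 54 60 0 12 39 36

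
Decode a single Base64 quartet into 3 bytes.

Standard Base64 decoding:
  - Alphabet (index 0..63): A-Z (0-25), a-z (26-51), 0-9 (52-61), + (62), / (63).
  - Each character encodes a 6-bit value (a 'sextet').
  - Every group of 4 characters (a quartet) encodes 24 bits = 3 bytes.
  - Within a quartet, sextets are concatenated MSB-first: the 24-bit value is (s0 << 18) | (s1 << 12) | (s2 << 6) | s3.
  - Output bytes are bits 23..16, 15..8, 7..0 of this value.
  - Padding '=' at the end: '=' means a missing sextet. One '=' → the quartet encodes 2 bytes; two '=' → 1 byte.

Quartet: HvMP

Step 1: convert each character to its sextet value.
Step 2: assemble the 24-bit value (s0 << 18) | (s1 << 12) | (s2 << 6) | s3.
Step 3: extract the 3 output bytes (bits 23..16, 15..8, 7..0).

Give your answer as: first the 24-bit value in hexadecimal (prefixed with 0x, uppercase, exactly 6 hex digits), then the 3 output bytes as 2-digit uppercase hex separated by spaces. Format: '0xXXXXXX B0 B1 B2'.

Answer: 0x1EF30F 1E F3 0F

Derivation:
Sextets: H=7, v=47, M=12, P=15
24-bit: (7<<18) | (47<<12) | (12<<6) | 15
      = 0x1C0000 | 0x02F000 | 0x000300 | 0x00000F
      = 0x1EF30F
Bytes: (v>>16)&0xFF=1E, (v>>8)&0xFF=F3, v&0xFF=0F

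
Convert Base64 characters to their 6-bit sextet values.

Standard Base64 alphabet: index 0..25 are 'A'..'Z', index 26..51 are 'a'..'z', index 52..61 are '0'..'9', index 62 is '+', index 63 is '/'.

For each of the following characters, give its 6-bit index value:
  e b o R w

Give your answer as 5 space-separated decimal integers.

'e': a..z range, 26 + ord('e') − ord('a') = 30
'b': a..z range, 26 + ord('b') − ord('a') = 27
'o': a..z range, 26 + ord('o') − ord('a') = 40
'R': A..Z range, ord('R') − ord('A') = 17
'w': a..z range, 26 + ord('w') − ord('a') = 48

Answer: 30 27 40 17 48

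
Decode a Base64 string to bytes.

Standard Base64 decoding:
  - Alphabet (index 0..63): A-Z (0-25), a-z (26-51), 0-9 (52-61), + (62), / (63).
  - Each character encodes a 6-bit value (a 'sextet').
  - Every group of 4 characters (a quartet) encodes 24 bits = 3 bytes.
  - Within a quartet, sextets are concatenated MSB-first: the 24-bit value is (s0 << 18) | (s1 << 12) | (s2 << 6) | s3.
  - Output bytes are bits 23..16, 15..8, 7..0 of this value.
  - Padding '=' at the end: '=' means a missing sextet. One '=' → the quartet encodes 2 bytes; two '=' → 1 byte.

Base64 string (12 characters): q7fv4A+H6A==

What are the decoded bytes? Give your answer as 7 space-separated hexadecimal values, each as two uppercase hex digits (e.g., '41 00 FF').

After char 0 ('q'=42): chars_in_quartet=1 acc=0x2A bytes_emitted=0
After char 1 ('7'=59): chars_in_quartet=2 acc=0xABB bytes_emitted=0
After char 2 ('f'=31): chars_in_quartet=3 acc=0x2AEDF bytes_emitted=0
After char 3 ('v'=47): chars_in_quartet=4 acc=0xABB7EF -> emit AB B7 EF, reset; bytes_emitted=3
After char 4 ('4'=56): chars_in_quartet=1 acc=0x38 bytes_emitted=3
After char 5 ('A'=0): chars_in_quartet=2 acc=0xE00 bytes_emitted=3
After char 6 ('+'=62): chars_in_quartet=3 acc=0x3803E bytes_emitted=3
After char 7 ('H'=7): chars_in_quartet=4 acc=0xE00F87 -> emit E0 0F 87, reset; bytes_emitted=6
After char 8 ('6'=58): chars_in_quartet=1 acc=0x3A bytes_emitted=6
After char 9 ('A'=0): chars_in_quartet=2 acc=0xE80 bytes_emitted=6
Padding '==': partial quartet acc=0xE80 -> emit E8; bytes_emitted=7

Answer: AB B7 EF E0 0F 87 E8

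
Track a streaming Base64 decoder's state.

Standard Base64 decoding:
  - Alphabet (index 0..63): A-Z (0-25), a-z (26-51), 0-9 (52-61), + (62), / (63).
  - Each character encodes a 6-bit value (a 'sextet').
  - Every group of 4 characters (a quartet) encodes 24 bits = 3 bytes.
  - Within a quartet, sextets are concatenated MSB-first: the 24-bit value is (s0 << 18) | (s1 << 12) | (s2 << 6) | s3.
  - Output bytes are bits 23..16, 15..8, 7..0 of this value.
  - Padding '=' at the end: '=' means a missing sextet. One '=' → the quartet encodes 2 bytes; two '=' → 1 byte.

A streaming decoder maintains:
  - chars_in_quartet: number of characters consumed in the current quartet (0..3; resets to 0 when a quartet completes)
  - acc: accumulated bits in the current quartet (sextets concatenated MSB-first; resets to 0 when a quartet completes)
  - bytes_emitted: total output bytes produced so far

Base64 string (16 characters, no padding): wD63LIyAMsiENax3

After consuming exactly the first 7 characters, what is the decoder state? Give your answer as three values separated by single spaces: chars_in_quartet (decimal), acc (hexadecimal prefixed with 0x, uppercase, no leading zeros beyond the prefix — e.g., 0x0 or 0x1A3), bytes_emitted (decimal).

Answer: 3 0xB232 3

Derivation:
After char 0 ('w'=48): chars_in_quartet=1 acc=0x30 bytes_emitted=0
After char 1 ('D'=3): chars_in_quartet=2 acc=0xC03 bytes_emitted=0
After char 2 ('6'=58): chars_in_quartet=3 acc=0x300FA bytes_emitted=0
After char 3 ('3'=55): chars_in_quartet=4 acc=0xC03EB7 -> emit C0 3E B7, reset; bytes_emitted=3
After char 4 ('L'=11): chars_in_quartet=1 acc=0xB bytes_emitted=3
After char 5 ('I'=8): chars_in_quartet=2 acc=0x2C8 bytes_emitted=3
After char 6 ('y'=50): chars_in_quartet=3 acc=0xB232 bytes_emitted=3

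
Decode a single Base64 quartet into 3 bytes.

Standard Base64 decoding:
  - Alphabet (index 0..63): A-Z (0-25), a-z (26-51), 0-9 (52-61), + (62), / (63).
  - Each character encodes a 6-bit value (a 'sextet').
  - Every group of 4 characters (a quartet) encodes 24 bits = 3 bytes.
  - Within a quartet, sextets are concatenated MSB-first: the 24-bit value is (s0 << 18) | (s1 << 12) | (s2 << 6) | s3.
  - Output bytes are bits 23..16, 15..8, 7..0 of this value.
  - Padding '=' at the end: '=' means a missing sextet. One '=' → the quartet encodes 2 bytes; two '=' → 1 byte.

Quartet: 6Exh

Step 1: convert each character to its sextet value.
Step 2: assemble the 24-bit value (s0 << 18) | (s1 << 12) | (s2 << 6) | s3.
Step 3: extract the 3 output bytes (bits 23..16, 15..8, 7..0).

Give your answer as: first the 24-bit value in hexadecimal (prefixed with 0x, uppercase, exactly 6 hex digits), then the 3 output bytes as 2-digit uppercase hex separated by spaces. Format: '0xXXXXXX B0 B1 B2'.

Answer: 0xE84C61 E8 4C 61

Derivation:
Sextets: 6=58, E=4, x=49, h=33
24-bit: (58<<18) | (4<<12) | (49<<6) | 33
      = 0xE80000 | 0x004000 | 0x000C40 | 0x000021
      = 0xE84C61
Bytes: (v>>16)&0xFF=E8, (v>>8)&0xFF=4C, v&0xFF=61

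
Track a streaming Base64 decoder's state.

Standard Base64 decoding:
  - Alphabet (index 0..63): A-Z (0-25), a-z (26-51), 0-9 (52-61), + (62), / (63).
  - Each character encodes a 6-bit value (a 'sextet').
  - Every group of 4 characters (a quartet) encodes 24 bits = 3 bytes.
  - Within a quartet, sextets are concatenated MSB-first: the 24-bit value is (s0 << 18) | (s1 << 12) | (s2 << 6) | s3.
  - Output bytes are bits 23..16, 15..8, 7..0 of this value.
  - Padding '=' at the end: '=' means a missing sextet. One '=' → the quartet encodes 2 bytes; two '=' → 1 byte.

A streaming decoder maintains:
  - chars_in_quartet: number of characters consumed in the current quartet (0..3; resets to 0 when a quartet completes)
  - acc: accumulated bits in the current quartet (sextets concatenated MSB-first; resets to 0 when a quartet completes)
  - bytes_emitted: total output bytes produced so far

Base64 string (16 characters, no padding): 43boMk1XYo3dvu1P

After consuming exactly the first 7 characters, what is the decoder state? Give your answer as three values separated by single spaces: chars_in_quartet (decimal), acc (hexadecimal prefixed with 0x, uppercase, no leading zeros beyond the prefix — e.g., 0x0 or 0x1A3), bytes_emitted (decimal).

Answer: 3 0xC935 3

Derivation:
After char 0 ('4'=56): chars_in_quartet=1 acc=0x38 bytes_emitted=0
After char 1 ('3'=55): chars_in_quartet=2 acc=0xE37 bytes_emitted=0
After char 2 ('b'=27): chars_in_quartet=3 acc=0x38DDB bytes_emitted=0
After char 3 ('o'=40): chars_in_quartet=4 acc=0xE376E8 -> emit E3 76 E8, reset; bytes_emitted=3
After char 4 ('M'=12): chars_in_quartet=1 acc=0xC bytes_emitted=3
After char 5 ('k'=36): chars_in_quartet=2 acc=0x324 bytes_emitted=3
After char 6 ('1'=53): chars_in_quartet=3 acc=0xC935 bytes_emitted=3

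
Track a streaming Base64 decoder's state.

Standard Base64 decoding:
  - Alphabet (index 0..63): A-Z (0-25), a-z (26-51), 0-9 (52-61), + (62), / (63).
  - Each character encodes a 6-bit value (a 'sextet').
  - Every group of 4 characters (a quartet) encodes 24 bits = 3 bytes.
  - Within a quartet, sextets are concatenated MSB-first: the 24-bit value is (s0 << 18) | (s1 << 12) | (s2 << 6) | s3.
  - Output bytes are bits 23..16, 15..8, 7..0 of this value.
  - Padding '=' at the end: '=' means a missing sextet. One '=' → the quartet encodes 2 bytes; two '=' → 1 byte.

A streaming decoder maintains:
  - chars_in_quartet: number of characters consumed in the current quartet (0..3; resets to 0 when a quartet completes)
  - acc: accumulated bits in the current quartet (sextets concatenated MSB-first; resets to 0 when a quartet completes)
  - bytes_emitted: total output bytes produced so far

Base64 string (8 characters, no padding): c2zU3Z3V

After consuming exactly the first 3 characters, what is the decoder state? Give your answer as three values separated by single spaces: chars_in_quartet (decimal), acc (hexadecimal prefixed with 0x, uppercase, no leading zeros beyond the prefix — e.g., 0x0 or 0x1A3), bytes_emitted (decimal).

Answer: 3 0x1CDB3 0

Derivation:
After char 0 ('c'=28): chars_in_quartet=1 acc=0x1C bytes_emitted=0
After char 1 ('2'=54): chars_in_quartet=2 acc=0x736 bytes_emitted=0
After char 2 ('z'=51): chars_in_quartet=3 acc=0x1CDB3 bytes_emitted=0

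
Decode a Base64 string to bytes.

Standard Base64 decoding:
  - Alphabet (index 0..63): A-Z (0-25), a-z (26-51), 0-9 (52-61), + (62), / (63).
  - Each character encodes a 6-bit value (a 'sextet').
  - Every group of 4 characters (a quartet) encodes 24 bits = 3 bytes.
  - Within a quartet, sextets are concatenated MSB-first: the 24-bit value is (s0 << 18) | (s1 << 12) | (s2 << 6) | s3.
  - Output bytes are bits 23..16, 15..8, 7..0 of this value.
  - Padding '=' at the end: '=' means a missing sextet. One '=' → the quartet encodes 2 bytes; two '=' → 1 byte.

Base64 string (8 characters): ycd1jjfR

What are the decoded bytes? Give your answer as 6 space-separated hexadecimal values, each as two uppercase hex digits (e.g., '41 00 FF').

Answer: C9 C7 75 8E 37 D1

Derivation:
After char 0 ('y'=50): chars_in_quartet=1 acc=0x32 bytes_emitted=0
After char 1 ('c'=28): chars_in_quartet=2 acc=0xC9C bytes_emitted=0
After char 2 ('d'=29): chars_in_quartet=3 acc=0x3271D bytes_emitted=0
After char 3 ('1'=53): chars_in_quartet=4 acc=0xC9C775 -> emit C9 C7 75, reset; bytes_emitted=3
After char 4 ('j'=35): chars_in_quartet=1 acc=0x23 bytes_emitted=3
After char 5 ('j'=35): chars_in_quartet=2 acc=0x8E3 bytes_emitted=3
After char 6 ('f'=31): chars_in_quartet=3 acc=0x238DF bytes_emitted=3
After char 7 ('R'=17): chars_in_quartet=4 acc=0x8E37D1 -> emit 8E 37 D1, reset; bytes_emitted=6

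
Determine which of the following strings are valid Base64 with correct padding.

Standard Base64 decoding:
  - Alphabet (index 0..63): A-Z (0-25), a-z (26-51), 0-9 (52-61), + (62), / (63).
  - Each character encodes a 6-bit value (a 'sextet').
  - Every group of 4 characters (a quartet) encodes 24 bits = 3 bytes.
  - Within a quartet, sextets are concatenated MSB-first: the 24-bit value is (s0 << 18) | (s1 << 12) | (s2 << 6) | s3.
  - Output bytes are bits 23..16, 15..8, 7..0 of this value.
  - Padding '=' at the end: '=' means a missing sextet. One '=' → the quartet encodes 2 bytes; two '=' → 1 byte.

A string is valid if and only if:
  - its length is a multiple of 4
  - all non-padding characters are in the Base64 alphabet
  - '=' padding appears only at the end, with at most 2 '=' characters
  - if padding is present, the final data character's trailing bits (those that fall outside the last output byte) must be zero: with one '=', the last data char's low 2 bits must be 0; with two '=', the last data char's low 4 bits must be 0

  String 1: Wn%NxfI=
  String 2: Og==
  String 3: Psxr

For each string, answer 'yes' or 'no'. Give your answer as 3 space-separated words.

Answer: no yes yes

Derivation:
String 1: 'Wn%NxfI=' → invalid (bad char(s): ['%'])
String 2: 'Og==' → valid
String 3: 'Psxr' → valid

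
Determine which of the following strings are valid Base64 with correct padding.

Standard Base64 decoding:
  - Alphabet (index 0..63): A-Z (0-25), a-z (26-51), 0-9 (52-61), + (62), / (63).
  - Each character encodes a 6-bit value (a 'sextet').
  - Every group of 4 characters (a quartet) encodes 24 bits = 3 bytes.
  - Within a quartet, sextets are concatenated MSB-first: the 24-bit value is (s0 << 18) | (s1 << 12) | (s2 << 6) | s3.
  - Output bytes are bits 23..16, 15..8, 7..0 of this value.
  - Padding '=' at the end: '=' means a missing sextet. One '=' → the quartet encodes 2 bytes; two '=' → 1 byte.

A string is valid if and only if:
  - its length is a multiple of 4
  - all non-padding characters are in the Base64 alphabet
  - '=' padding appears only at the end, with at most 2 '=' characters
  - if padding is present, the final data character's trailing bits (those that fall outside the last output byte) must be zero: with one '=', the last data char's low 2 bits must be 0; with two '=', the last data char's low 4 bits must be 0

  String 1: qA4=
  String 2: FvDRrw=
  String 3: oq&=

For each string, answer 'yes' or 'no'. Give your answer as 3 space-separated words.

String 1: 'qA4=' → valid
String 2: 'FvDRrw=' → invalid (len=7 not mult of 4)
String 3: 'oq&=' → invalid (bad char(s): ['&'])

Answer: yes no no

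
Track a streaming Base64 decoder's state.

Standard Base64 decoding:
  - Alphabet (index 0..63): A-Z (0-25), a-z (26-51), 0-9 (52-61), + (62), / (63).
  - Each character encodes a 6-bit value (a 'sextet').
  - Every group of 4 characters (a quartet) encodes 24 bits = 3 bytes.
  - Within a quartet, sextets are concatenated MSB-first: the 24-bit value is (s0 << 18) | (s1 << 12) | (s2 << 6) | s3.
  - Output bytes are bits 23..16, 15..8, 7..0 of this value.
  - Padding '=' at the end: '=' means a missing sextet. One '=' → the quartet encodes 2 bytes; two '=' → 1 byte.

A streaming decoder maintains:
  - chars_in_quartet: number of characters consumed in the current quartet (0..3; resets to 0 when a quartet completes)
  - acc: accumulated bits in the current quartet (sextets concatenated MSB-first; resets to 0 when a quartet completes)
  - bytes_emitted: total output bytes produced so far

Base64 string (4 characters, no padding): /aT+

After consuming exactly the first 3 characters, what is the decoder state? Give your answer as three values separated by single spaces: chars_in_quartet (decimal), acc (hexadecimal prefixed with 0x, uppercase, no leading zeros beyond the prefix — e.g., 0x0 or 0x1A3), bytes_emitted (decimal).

Answer: 3 0x3F693 0

Derivation:
After char 0 ('/'=63): chars_in_quartet=1 acc=0x3F bytes_emitted=0
After char 1 ('a'=26): chars_in_quartet=2 acc=0xFDA bytes_emitted=0
After char 2 ('T'=19): chars_in_quartet=3 acc=0x3F693 bytes_emitted=0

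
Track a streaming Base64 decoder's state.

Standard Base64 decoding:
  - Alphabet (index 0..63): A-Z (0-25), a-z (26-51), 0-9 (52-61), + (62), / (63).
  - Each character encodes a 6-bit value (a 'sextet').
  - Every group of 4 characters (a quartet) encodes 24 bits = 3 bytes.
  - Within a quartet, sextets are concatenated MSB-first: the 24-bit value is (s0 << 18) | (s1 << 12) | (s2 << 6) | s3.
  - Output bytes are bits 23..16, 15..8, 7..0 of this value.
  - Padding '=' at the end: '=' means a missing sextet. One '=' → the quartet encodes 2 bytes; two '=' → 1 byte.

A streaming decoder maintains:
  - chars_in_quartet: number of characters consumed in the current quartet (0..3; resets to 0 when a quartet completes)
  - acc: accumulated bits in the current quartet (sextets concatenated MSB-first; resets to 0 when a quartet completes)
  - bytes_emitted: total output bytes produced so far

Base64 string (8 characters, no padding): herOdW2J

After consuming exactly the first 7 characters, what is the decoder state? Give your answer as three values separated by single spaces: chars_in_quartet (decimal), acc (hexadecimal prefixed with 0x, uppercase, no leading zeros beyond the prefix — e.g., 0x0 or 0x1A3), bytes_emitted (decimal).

Answer: 3 0x1D5B6 3

Derivation:
After char 0 ('h'=33): chars_in_quartet=1 acc=0x21 bytes_emitted=0
After char 1 ('e'=30): chars_in_quartet=2 acc=0x85E bytes_emitted=0
After char 2 ('r'=43): chars_in_quartet=3 acc=0x217AB bytes_emitted=0
After char 3 ('O'=14): chars_in_quartet=4 acc=0x85EACE -> emit 85 EA CE, reset; bytes_emitted=3
After char 4 ('d'=29): chars_in_quartet=1 acc=0x1D bytes_emitted=3
After char 5 ('W'=22): chars_in_quartet=2 acc=0x756 bytes_emitted=3
After char 6 ('2'=54): chars_in_quartet=3 acc=0x1D5B6 bytes_emitted=3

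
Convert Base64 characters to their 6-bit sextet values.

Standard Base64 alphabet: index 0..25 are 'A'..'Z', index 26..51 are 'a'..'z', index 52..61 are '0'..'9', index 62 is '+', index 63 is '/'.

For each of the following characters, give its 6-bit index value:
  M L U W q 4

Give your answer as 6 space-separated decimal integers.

Answer: 12 11 20 22 42 56

Derivation:
'M': A..Z range, ord('M') − ord('A') = 12
'L': A..Z range, ord('L') − ord('A') = 11
'U': A..Z range, ord('U') − ord('A') = 20
'W': A..Z range, ord('W') − ord('A') = 22
'q': a..z range, 26 + ord('q') − ord('a') = 42
'4': 0..9 range, 52 + ord('4') − ord('0') = 56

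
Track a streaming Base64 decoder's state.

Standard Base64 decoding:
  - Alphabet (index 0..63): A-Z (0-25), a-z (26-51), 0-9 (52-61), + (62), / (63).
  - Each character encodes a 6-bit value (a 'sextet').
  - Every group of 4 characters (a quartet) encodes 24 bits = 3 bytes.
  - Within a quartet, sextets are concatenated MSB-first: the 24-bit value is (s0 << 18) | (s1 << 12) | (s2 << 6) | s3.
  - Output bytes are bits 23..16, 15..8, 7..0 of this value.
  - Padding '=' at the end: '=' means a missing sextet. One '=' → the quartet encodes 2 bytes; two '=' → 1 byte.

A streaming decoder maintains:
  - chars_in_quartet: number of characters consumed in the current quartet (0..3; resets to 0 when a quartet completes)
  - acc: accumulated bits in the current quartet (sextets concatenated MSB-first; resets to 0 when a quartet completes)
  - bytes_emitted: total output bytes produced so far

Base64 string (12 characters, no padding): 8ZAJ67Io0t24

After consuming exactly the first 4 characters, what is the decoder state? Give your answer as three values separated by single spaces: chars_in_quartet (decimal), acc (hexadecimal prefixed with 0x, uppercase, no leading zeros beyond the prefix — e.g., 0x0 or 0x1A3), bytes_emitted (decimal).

After char 0 ('8'=60): chars_in_quartet=1 acc=0x3C bytes_emitted=0
After char 1 ('Z'=25): chars_in_quartet=2 acc=0xF19 bytes_emitted=0
After char 2 ('A'=0): chars_in_quartet=3 acc=0x3C640 bytes_emitted=0
After char 3 ('J'=9): chars_in_quartet=4 acc=0xF19009 -> emit F1 90 09, reset; bytes_emitted=3

Answer: 0 0x0 3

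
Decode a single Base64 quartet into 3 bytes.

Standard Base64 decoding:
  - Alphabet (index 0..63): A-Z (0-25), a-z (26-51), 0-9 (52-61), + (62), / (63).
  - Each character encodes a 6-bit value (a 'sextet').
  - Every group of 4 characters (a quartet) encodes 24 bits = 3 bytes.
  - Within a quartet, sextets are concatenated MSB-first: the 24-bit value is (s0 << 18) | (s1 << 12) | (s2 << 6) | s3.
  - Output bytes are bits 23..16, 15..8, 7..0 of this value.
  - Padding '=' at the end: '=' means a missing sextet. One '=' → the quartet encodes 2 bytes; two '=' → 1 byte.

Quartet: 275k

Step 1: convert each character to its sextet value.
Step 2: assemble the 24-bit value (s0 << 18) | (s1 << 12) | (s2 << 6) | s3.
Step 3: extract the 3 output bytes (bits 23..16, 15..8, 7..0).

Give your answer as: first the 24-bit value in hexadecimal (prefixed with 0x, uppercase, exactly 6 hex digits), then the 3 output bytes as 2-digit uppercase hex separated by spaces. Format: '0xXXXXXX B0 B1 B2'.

Sextets: 2=54, 7=59, 5=57, k=36
24-bit: (54<<18) | (59<<12) | (57<<6) | 36
      = 0xD80000 | 0x03B000 | 0x000E40 | 0x000024
      = 0xDBBE64
Bytes: (v>>16)&0xFF=DB, (v>>8)&0xFF=BE, v&0xFF=64

Answer: 0xDBBE64 DB BE 64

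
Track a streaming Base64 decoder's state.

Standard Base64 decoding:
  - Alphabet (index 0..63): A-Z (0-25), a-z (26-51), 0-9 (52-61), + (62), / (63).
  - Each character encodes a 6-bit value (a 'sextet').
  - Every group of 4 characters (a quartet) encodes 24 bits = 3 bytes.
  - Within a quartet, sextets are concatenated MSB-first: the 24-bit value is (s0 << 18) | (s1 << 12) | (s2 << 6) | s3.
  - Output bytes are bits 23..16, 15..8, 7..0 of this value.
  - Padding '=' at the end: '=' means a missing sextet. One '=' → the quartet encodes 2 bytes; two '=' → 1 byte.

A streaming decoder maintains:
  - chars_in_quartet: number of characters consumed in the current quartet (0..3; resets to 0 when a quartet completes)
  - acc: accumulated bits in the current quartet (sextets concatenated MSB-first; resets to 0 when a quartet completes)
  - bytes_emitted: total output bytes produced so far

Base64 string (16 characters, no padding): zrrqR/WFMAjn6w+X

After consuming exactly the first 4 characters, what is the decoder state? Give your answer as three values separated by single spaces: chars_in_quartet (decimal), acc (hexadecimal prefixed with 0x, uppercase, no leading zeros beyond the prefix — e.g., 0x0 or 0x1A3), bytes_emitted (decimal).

Answer: 0 0x0 3

Derivation:
After char 0 ('z'=51): chars_in_quartet=1 acc=0x33 bytes_emitted=0
After char 1 ('r'=43): chars_in_quartet=2 acc=0xCEB bytes_emitted=0
After char 2 ('r'=43): chars_in_quartet=3 acc=0x33AEB bytes_emitted=0
After char 3 ('q'=42): chars_in_quartet=4 acc=0xCEBAEA -> emit CE BA EA, reset; bytes_emitted=3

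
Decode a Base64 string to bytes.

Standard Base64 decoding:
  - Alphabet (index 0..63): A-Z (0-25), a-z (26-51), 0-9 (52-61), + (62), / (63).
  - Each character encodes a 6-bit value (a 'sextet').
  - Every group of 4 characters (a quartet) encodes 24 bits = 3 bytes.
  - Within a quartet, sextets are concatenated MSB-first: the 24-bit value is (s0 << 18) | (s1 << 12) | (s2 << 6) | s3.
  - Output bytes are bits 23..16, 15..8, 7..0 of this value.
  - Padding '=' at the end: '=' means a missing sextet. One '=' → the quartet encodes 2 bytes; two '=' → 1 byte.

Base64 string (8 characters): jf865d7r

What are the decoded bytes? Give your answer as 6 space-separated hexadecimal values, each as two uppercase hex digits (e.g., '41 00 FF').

After char 0 ('j'=35): chars_in_quartet=1 acc=0x23 bytes_emitted=0
After char 1 ('f'=31): chars_in_quartet=2 acc=0x8DF bytes_emitted=0
After char 2 ('8'=60): chars_in_quartet=3 acc=0x237FC bytes_emitted=0
After char 3 ('6'=58): chars_in_quartet=4 acc=0x8DFF3A -> emit 8D FF 3A, reset; bytes_emitted=3
After char 4 ('5'=57): chars_in_quartet=1 acc=0x39 bytes_emitted=3
After char 5 ('d'=29): chars_in_quartet=2 acc=0xE5D bytes_emitted=3
After char 6 ('7'=59): chars_in_quartet=3 acc=0x3977B bytes_emitted=3
After char 7 ('r'=43): chars_in_quartet=4 acc=0xE5DEEB -> emit E5 DE EB, reset; bytes_emitted=6

Answer: 8D FF 3A E5 DE EB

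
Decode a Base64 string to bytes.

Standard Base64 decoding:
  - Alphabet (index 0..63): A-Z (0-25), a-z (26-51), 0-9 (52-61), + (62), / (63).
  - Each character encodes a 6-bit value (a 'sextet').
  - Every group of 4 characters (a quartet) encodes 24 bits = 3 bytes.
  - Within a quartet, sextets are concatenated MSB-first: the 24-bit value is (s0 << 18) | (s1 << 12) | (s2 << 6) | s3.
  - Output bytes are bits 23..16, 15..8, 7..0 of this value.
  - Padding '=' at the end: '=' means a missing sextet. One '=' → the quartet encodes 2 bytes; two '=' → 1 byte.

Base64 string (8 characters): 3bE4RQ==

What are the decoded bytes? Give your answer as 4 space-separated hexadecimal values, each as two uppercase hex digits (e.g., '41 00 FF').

Answer: DD B1 38 45

Derivation:
After char 0 ('3'=55): chars_in_quartet=1 acc=0x37 bytes_emitted=0
After char 1 ('b'=27): chars_in_quartet=2 acc=0xDDB bytes_emitted=0
After char 2 ('E'=4): chars_in_quartet=3 acc=0x376C4 bytes_emitted=0
After char 3 ('4'=56): chars_in_quartet=4 acc=0xDDB138 -> emit DD B1 38, reset; bytes_emitted=3
After char 4 ('R'=17): chars_in_quartet=1 acc=0x11 bytes_emitted=3
After char 5 ('Q'=16): chars_in_quartet=2 acc=0x450 bytes_emitted=3
Padding '==': partial quartet acc=0x450 -> emit 45; bytes_emitted=4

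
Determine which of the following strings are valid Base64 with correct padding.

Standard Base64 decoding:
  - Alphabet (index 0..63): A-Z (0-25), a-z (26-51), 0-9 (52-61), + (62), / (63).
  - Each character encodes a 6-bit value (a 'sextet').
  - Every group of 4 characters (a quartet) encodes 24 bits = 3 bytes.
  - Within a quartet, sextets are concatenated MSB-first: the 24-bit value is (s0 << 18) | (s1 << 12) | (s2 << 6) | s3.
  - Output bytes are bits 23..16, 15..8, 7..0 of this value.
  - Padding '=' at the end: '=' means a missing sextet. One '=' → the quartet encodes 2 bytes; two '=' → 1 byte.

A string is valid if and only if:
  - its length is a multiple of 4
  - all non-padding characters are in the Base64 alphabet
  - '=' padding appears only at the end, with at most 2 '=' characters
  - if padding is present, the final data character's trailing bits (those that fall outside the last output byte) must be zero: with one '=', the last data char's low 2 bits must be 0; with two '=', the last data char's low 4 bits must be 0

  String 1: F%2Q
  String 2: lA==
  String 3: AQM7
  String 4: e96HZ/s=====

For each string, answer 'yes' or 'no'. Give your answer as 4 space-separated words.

Answer: no yes yes no

Derivation:
String 1: 'F%2Q' → invalid (bad char(s): ['%'])
String 2: 'lA==' → valid
String 3: 'AQM7' → valid
String 4: 'e96HZ/s=====' → invalid (5 pad chars (max 2))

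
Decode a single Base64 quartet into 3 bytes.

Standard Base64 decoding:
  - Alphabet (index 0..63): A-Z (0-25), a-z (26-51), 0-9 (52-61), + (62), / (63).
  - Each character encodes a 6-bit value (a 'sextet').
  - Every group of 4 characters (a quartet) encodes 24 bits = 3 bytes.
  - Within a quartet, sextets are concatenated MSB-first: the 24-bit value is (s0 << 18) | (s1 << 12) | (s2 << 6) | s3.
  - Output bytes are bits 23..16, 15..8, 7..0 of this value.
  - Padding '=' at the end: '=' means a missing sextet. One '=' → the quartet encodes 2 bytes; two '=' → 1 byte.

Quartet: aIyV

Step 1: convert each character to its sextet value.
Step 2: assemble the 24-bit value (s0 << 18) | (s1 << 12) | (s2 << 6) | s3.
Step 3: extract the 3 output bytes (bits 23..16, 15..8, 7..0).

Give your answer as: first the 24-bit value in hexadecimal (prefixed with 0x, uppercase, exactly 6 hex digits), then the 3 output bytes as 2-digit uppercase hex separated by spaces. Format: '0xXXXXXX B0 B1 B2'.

Answer: 0x688C95 68 8C 95

Derivation:
Sextets: a=26, I=8, y=50, V=21
24-bit: (26<<18) | (8<<12) | (50<<6) | 21
      = 0x680000 | 0x008000 | 0x000C80 | 0x000015
      = 0x688C95
Bytes: (v>>16)&0xFF=68, (v>>8)&0xFF=8C, v&0xFF=95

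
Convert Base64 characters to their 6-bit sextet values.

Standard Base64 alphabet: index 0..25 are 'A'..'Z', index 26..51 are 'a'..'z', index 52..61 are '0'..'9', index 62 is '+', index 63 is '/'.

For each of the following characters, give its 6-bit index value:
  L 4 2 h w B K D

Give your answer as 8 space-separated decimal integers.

'L': A..Z range, ord('L') − ord('A') = 11
'4': 0..9 range, 52 + ord('4') − ord('0') = 56
'2': 0..9 range, 52 + ord('2') − ord('0') = 54
'h': a..z range, 26 + ord('h') − ord('a') = 33
'w': a..z range, 26 + ord('w') − ord('a') = 48
'B': A..Z range, ord('B') − ord('A') = 1
'K': A..Z range, ord('K') − ord('A') = 10
'D': A..Z range, ord('D') − ord('A') = 3

Answer: 11 56 54 33 48 1 10 3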